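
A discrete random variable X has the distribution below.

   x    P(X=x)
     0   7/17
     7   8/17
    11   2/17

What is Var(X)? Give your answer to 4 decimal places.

16.2422

E[X] = (7/17)·0 + (8/17)·7 + (2/17)·11 = 78/17
E[X²] = (7/17)·0 + (8/17)·49 + (2/17)·121 = 634/17
Var(X) = 634/17 − (78/17)² = 4694/289 ≈ 16.2422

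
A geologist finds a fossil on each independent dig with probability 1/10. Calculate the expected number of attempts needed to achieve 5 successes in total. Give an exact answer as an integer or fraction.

50

By linearity (sum of 5 independent geometric waits), E[trials] = 5/p = 5/(1/10) = 50.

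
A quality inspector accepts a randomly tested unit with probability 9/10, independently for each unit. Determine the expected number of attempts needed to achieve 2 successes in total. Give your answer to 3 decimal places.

By linearity (sum of 2 independent geometric waits), E[trials] = 2/p = 2/(9/10) = 20/9.
≈ 2.222

2.222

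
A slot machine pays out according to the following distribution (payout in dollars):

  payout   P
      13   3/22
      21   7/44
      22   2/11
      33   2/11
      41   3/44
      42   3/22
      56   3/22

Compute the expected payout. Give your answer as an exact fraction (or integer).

344/11 dollars

E[X] = (3/22)·13 + (7/44)·21 + (2/11)·22 + (2/11)·33 + (3/44)·41 + (3/22)·42 + (3/22)·56
     = 344/11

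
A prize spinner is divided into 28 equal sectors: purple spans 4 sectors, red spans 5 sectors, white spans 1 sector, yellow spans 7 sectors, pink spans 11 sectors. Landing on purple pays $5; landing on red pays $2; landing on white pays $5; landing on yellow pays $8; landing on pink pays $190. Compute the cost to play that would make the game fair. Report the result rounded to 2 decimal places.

E[payout] = (4/28)·5 + (5/28)·2 + (1/28)·5 + (7/28)·8 + (11/28)·190 = 2181/28
Fair fee = E[payout] = 2181/28 ≈ $77.89

$77.89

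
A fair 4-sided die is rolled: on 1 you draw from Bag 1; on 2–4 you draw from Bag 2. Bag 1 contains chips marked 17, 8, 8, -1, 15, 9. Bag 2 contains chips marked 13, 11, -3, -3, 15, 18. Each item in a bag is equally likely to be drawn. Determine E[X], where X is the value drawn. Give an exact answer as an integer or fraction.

E[X | Bag 1] = (17 + 8 + 8 − 1 + 15 + 9)/6 = 28/3
E[X | Bag 2] = (13 + 11 − 3 − 3 + 15 + 18)/6 = 17/2
E[X] = (1/4)·28/3 + (3/4)·17/2 = 209/24

209/24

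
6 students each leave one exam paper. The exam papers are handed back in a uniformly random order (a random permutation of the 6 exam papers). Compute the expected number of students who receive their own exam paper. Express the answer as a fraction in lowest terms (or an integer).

Let Xᵢ = 1 if person i gets their own exam paper. For each i, P(Xᵢ=1) = 1/6.
By linearity of expectation, E[X₁+…+X_6] = 6·(1/6) = 1.

1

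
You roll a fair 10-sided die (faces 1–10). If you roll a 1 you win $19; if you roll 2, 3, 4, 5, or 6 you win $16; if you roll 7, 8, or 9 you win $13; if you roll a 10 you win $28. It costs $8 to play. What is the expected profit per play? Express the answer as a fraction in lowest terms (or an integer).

E[payout] = (3/10)·13 + (1/2)·16 + (1/10)·19 + (1/10)·28 = 83/5
Expected profit = 83/5 − 8 = 43/5

43/5 dollars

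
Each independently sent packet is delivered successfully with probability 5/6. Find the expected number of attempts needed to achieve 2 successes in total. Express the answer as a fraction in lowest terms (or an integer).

12/5

By linearity (sum of 2 independent geometric waits), E[trials] = 2/p = 2/(5/6) = 12/5.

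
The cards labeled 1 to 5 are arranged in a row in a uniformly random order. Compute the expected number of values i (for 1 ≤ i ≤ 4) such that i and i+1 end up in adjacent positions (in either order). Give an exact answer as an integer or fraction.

8/5

For each i ∈ {1,…,4}, let Xᵢ = 1 if i and i+1 are adjacent. P(Xᵢ=1) = 2·(5−1)!/5! = 2/5.
By linearity, E[ΣXᵢ] = (4)·(2/5) = 8/5.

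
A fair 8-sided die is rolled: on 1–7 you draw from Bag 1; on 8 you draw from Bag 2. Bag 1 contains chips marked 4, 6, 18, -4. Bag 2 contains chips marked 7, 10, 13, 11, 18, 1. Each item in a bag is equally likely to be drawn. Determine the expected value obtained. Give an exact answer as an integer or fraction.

13/2

E[X | Bag 1] = (4 + 6 + 18 − 4)/4 = 6
E[X | Bag 2] = (7 + 10 + 13 + 11 + 18 + 1)/6 = 10
E[X] = (7/8)·6 + (1/8)·10 = 13/2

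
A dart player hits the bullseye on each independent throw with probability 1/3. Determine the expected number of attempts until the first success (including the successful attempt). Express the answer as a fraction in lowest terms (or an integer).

3

For a geometric distribution, E[trials] = 1/p = 1/(1/3) = 3.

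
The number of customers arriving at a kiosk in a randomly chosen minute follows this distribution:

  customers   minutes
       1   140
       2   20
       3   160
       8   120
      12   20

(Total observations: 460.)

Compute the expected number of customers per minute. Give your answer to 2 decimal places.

Total = 460, so P(customers=1) = 140/460, etc.
E[X] = (7/23)·1 + (1/23)·2 + (8/23)·3 + (6/23)·8 + (1/23)·12
     = 93/23 ≈ 4.04

4.04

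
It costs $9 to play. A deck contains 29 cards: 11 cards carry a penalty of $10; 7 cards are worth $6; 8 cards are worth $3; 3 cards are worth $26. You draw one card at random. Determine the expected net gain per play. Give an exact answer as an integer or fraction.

-227/29 dollars

E[payout] = (11/29)·(-10) + (7/29)·6 + (8/29)·3 + (3/29)·26 = 34/29
Expected profit = 34/29 − 9 = -227/29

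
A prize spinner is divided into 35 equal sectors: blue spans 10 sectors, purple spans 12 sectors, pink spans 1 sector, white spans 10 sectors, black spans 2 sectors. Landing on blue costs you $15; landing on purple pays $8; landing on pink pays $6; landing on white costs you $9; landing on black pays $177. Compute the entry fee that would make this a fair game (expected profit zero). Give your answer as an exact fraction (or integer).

E[payout] = (10/35)·(-15) + (12/35)·8 + (1/35)·6 + (10/35)·(-9) + (2/35)·177 = 216/35
Fair fee = E[payout] = 216/35

216/35 dollars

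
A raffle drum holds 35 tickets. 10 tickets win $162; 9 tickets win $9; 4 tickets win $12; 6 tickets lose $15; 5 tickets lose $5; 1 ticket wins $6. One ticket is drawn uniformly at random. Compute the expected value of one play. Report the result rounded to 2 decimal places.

E[payout] = (10/35)·162 + (9/35)·9 + (4/35)·12 + (6/35)·(-15) + (5/35)·(-5) + (1/35)·6 = 328/7
≈ $46.86

$46.86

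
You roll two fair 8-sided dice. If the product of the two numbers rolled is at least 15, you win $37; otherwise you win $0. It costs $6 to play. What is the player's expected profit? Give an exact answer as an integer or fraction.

911/64 dollars

E[payout] = (29/64)·0 + (35/64)·37 = 1295/64
Expected profit = 1295/64 − 6 = 911/64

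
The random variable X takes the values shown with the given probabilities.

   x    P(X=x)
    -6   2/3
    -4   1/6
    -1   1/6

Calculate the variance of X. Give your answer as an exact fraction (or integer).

E[X] = (2/3)·(-6) + (1/6)·(-4) + (1/6)·(-1) = -29/6
E[X²] = (2/3)·36 + (1/6)·16 + (1/6)·1 = 161/6
Var(X) = 161/6 − (-29/6)² = 125/36

125/36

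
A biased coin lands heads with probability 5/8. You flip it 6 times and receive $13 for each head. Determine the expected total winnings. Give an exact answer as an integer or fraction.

195/4 dollars

E[#heads] = 6·5/8 = 15/4 (linearity over flips).
E[winnings] = 13·15/4 = 195/4.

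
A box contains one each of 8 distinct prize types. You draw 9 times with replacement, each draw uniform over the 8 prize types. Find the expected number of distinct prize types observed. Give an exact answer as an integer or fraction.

93864121/16777216

Let Xⱼ=1 if type j appears at least once. P(Xⱼ=1) = 1 − ((8−1)/8)^9 = 93864121/134217728.
E[#distinct] = 8·93864121/134217728 = 93864121/16777216.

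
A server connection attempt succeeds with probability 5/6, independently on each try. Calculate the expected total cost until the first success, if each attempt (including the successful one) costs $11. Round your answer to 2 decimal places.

E[#attempts] = 1/p = 6/5; E[cost] = 11·6/5 = 66/5.
≈ 13.20

$13.20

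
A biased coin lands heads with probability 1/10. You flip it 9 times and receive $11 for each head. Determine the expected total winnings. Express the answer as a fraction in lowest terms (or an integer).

E[#heads] = 9·1/10 = 9/10 (linearity over flips).
E[winnings] = 11·9/10 = 99/10.

99/10 dollars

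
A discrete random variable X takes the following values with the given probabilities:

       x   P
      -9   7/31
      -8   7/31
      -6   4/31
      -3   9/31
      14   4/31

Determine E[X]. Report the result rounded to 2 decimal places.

E[X] = (7/31)·(-9) + (7/31)·(-8) + (4/31)·(-6) + (9/31)·(-3) + (4/31)·14
     = -114/31 ≈ -3.68

-3.68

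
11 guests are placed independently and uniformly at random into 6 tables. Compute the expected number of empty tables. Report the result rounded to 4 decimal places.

Let Xⱼ=1 if table j is empty. P(Xⱼ=1) = ((6-1)/6)^11 = 48828125/362797056.
By linearity, E[#empty] = 6·48828125/362797056 = 48828125/60466176.
≈ 0.8075

0.8075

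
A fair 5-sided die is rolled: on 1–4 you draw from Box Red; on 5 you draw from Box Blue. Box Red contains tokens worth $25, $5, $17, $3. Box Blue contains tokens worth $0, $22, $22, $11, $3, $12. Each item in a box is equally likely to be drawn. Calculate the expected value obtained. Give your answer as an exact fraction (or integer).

E[X | Box Red] = (25 + 5 + 17 + 3)/4 = 25/2
E[X | Box Blue] = (0 + 22 + 22 + 11 + 3 + 12)/6 = 35/3
E[X] = (4/5)·25/2 + (1/5)·35/3 = 37/3

37/3 dollars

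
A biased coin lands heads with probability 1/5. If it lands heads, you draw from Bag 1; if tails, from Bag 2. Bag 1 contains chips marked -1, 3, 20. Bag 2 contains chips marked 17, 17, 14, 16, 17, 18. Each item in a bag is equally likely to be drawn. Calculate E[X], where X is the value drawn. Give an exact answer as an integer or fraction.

E[X | Bag 1] = (-1 + 3 + 20)/3 = 22/3
E[X | Bag 2] = (17 + 17 + 14 + 16 + 17 + 18)/6 = 33/2
E[X] = (1/5)·22/3 + (4/5)·33/2 = 44/3

44/3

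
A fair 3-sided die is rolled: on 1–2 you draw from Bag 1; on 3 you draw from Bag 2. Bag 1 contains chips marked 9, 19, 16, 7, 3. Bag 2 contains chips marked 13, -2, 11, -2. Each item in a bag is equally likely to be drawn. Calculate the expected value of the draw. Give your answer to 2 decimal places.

E[X | Bag 1] = (9 + 19 + 16 + 7 + 3)/5 = 54/5
E[X | Bag 2] = (13 − 2 + 11 − 2)/4 = 5
E[X] = (2/3)·54/5 + (1/3)·5 = 133/15 ≈ 8.87

8.87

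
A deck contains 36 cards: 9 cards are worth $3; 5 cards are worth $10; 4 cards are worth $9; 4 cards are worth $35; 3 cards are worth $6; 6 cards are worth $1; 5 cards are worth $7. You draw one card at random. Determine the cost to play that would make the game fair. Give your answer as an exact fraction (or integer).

26/3 dollars

E[payout] = (9/36)·3 + (5/36)·10 + (4/36)·9 + (4/36)·35 + (3/36)·6 + (6/36)·1 + (5/36)·7 = 26/3
Fair fee = E[payout] = 26/3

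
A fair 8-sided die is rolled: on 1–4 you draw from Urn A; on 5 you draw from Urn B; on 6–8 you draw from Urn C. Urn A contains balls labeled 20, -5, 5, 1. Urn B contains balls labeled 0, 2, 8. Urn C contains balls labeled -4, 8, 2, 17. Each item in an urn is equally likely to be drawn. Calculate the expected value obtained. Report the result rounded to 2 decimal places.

5.20

E[X | Urn A] = (20 − 5 + 5 + 1)/4 = 21/4
E[X | Urn B] = (0 + 2 + 8)/3 = 10/3
E[X | Urn C] = (-4 + 8 + 2 + 17)/4 = 23/4
E[X] = (1/2)·21/4 + (1/8)·10/3 + (3/8)·23/4 = 499/96 ≈ 5.20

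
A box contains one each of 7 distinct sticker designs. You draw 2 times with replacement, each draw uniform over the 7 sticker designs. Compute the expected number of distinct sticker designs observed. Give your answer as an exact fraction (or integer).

13/7

Let Xⱼ=1 if type j appears at least once. P(Xⱼ=1) = 1 − ((7−1)/7)^2 = 13/49.
E[#distinct] = 7·13/49 = 13/7.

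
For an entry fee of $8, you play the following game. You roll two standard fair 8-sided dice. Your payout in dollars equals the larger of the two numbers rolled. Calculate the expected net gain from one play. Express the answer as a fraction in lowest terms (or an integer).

Distribution of the larger of the two numbers rolled: 1 w.p. 1/64, 2 w.p. 3/64, 3 w.p. 5/64, 4 w.p. 7/64, 5 w.p. 9/64, 6 w.p. 11/64, …
E[payout] = (1/64)·1 + (3/64)·2 + (5/64)·3 + (7/64)·4 + (9/64)·5 + (11/64)·6 + (13/64)·7 + (15/64)·8 = 93/16
Expected profit = 93/16 − 8 = -35/16

-35/16 dollars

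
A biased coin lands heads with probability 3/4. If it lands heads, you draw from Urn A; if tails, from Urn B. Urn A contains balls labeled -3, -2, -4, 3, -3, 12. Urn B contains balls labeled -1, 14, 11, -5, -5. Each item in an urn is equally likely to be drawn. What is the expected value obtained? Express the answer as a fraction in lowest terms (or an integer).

43/40

E[X | Urn A] = (-3 − 2 − 4 + 3 − 3 + 12)/6 = 1/2
E[X | Urn B] = (-1 + 14 + 11 − 5 − 5)/5 = 14/5
E[X] = (3/4)·1/2 + (1/4)·14/5 = 43/40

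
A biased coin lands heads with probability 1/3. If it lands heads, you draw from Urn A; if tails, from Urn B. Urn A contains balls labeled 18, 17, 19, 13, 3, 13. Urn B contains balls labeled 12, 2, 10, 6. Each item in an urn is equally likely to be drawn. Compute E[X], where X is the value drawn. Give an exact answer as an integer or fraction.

E[X | Urn A] = (18 + 17 + 19 + 13 + 3 + 13)/6 = 83/6
E[X | Urn B] = (12 + 2 + 10 + 6)/4 = 15/2
E[X] = (1/3)·83/6 + (2/3)·15/2 = 173/18

173/18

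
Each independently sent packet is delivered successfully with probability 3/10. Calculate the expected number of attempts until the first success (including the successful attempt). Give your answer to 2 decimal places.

For a geometric distribution, E[trials] = 1/p = 1/(3/10) = 10/3.
≈ 3.33

3.33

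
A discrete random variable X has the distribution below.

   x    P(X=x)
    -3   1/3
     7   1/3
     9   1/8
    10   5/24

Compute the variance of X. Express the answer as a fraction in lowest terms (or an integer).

E[X] = (1/3)·(-3) + (1/3)·7 + (1/8)·9 + (5/24)·10 = 109/24
E[X²] = (1/3)·9 + (1/3)·49 + (1/8)·81 + (5/24)·100 = 1207/24
Var(X) = 1207/24 − (109/24)² = 17087/576

17087/576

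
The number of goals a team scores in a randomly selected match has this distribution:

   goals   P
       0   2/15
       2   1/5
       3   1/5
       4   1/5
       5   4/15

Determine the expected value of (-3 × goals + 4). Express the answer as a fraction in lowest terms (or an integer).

-27/5

E[-3x+4] = (2/15)·4 + (1/5)·(-2) + (1/5)·(-5) + (1/5)·(-8) + (4/15)·(-11)
     = -27/5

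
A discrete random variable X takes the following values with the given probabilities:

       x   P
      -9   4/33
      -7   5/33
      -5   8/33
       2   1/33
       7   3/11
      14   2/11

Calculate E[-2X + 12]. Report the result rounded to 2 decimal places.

9.70

E[-2x+12] = (4/33)·30 + (5/33)·26 + (8/33)·22 + (1/33)·8 + (3/11)·(-2) + (2/11)·(-16)
     = 320/33 ≈ 9.70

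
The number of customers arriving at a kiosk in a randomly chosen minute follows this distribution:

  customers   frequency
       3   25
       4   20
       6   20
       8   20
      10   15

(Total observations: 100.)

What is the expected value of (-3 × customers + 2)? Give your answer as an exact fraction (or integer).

Total = 100, so P(customers=3) = 25/100, etc.
E[-3x+2] = (1/4)·(-7) + (1/5)·(-10) + (1/5)·(-16) + (1/5)·(-22) + (3/20)·(-28)
     = -311/20

-311/20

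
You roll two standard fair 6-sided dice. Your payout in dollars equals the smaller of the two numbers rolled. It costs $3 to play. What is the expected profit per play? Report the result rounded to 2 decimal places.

Distribution of the smaller of the two numbers rolled: 1 w.p. 11/36, 2 w.p. 1/4, 3 w.p. 7/36, 4 w.p. 5/36, 5 w.p. 1/12, 6 w.p. 1/36
E[payout] = (11/36)·1 + (1/4)·2 + (7/36)·3 + (5/36)·4 + (1/12)·5 + (1/36)·6 = 91/36
Expected profit = 91/36 − 3 = -17/36 ≈ -$0.47

-$0.47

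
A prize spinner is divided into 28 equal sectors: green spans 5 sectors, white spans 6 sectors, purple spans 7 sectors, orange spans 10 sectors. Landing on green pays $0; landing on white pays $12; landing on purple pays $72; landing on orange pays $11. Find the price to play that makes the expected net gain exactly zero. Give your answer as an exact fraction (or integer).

49/2 dollars

E[payout] = (5/28)·0 + (6/28)·12 + (7/28)·72 + (10/28)·11 = 49/2
Fair fee = E[payout] = 49/2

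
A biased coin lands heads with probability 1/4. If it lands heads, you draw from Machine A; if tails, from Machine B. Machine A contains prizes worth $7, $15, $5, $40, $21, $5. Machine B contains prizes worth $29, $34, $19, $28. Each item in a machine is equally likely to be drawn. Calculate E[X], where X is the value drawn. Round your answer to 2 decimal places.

E[X | Machine A] = (7 + 15 + 5 + 40 + 21 + 5)/6 = 31/2
E[X | Machine B] = (29 + 34 + 19 + 28)/4 = 55/2
E[X] = (1/4)·31/2 + (3/4)·55/2 = 49/2 ≈ 24.50

$24.50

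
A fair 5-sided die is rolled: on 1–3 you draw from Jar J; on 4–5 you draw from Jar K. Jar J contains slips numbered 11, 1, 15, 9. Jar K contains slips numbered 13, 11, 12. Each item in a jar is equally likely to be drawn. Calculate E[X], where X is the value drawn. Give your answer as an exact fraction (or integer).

51/5

E[X | Jar J] = (11 + 1 + 15 + 9)/4 = 9
E[X | Jar K] = (13 + 11 + 12)/3 = 12
E[X] = (3/5)·9 + (2/5)·12 = 51/5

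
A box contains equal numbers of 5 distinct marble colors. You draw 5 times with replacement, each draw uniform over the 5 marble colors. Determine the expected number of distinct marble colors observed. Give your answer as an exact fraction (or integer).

Let Xⱼ=1 if type j appears at least once. P(Xⱼ=1) = 1 − ((5−1)/5)^5 = 2101/3125.
E[#distinct] = 5·2101/3125 = 2101/625.

2101/625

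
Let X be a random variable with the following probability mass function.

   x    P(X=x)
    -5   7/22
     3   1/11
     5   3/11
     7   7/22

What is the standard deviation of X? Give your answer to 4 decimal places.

E[X] = 25/11, E[X²] = 343/11
Var(X) = E[X²] − (E[X])² = 343/11 − 625/121 = 3148/121
SD(X) = √(3148/121) ≈ 5.1006

5.1006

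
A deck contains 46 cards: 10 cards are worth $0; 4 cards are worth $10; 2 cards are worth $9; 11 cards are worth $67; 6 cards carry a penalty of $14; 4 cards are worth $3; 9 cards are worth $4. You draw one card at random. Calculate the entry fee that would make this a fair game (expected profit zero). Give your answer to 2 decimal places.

$16.50

E[payout] = (10/46)·0 + (4/46)·10 + (2/46)·9 + (11/46)·67 + (6/46)·(-14) + (4/46)·3 + (9/46)·4 = 33/2
Fair fee = E[payout] = 33/2 ≈ $16.50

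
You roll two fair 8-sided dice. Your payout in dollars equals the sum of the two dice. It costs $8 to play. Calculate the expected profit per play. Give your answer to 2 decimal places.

Distribution of the sum of the two dice: 2 w.p. 1/64, 3 w.p. 1/32, 4 w.p. 3/64, 5 w.p. 1/16, 6 w.p. 5/64, 7 w.p. 3/32, …
E[payout] = (1/64)·2 + (1/32)·3 + (3/64)·4 + (1/16)·5 + (5/64)·6 + (3/32)·7 + (7/64)·8 + (1/8)·9 + (7/64)·10 + (3/32)·11 + (5/64)·12 + (1/16)·13 + (3/64)·14 + (1/32)·15 + (1/64)·16 = 9
Expected profit = 9 − 8 = 1 ≈ $1.00

$1.00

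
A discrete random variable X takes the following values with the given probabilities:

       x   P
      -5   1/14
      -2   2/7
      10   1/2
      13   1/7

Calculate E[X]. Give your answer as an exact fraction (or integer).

83/14

E[X] = (1/14)·(-5) + (2/7)·(-2) + (1/2)·10 + (1/7)·13
     = 83/14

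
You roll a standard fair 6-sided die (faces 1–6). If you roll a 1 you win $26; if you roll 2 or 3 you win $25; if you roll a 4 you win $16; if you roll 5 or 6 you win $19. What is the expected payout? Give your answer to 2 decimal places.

E[payout] = (1/6)·16 + (1/3)·19 + (1/3)·25 + (1/6)·26 = 65/3
≈ $21.67

$21.67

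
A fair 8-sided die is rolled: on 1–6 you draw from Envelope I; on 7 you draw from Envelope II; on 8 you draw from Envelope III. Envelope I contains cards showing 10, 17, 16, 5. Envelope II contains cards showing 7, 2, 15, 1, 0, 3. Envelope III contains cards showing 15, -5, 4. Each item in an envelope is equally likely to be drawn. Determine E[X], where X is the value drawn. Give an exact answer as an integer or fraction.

61/6

E[X | Envelope I] = (10 + 17 + 16 + 5)/4 = 12
E[X | Envelope II] = (7 + 2 + 15 + 1 + 0 + 3)/6 = 14/3
E[X | Envelope III] = (15 − 5 + 4)/3 = 14/3
E[X] = (3/4)·12 + (1/8)·14/3 + (1/8)·14/3 = 61/6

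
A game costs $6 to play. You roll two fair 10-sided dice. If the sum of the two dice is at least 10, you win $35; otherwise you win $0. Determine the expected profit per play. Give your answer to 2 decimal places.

E[payout] = (9/25)·0 + (16/25)·35 = 112/5
Expected profit = 112/5 − 6 = 82/5 ≈ $16.40

$16.40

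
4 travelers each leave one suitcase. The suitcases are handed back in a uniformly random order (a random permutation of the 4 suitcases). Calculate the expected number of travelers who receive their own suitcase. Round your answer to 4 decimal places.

Let Xᵢ = 1 if person i gets their own suitcase. For each i, P(Xᵢ=1) = 1/4.
By linearity of expectation, E[X₁+…+X_4] = 4·(1/4) = 1.
≈ 1.0000

1.0000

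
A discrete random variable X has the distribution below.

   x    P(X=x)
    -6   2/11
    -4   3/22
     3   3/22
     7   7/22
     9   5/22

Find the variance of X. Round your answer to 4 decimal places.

E[X] = (2/11)·(-6) + (3/22)·(-4) + (3/22)·3 + (7/22)·7 + (5/22)·9 = 67/22
E[X²] = (2/11)·36 + (3/22)·16 + (3/22)·9 + (7/22)·49 + (5/22)·81 = 967/22
Var(X) = 967/22 − (67/22)² = 16785/484 ≈ 34.6798

34.6798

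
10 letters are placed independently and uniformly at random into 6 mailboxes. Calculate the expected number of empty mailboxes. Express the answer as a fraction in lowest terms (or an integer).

9765625/10077696

Let Xⱼ=1 if mailbox j is empty. P(Xⱼ=1) = ((6-1)/6)^10 = 9765625/60466176.
By linearity, E[#empty] = 6·9765625/60466176 = 9765625/10077696.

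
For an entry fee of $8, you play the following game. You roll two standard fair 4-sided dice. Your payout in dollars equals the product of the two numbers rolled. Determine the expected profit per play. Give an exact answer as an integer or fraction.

-7/4 dollars

Distribution of the product of the two numbers rolled: 1 w.p. 1/16, 2 w.p. 1/8, 3 w.p. 1/8, 4 w.p. 3/16, 6 w.p. 1/8, 8 w.p. 1/8, …
E[payout] = (1/16)·1 + (1/8)·2 + (1/8)·3 + (3/16)·4 + (1/8)·6 + (1/8)·8 + (1/16)·9 + (1/8)·12 + (1/16)·16 = 25/4
Expected profit = 25/4 − 8 = -7/4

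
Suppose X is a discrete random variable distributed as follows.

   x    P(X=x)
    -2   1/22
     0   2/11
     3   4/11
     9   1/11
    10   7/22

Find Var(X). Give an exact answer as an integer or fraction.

194/11

E[X] = (1/22)·(-2) + (2/11)·0 + (4/11)·3 + (1/11)·9 + (7/22)·10 = 5
E[X²] = (1/22)·4 + (2/11)·0 + (4/11)·9 + (1/11)·81 + (7/22)·100 = 469/11
Var(X) = 469/11 − (5)² = 194/11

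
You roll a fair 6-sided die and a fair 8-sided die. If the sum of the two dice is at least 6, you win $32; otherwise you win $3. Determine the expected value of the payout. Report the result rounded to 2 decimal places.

E[payout] = (5/24)·3 + (19/24)·32 = 623/24
≈ $25.96

$25.96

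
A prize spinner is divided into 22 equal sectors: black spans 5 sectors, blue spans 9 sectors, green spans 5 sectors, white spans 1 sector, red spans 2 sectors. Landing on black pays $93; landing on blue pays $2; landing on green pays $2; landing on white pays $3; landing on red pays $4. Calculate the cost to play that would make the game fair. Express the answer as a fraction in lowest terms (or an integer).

252/11 dollars

E[payout] = (5/22)·93 + (9/22)·2 + (5/22)·2 + (1/22)·3 + (2/22)·4 = 252/11
Fair fee = E[payout] = 252/11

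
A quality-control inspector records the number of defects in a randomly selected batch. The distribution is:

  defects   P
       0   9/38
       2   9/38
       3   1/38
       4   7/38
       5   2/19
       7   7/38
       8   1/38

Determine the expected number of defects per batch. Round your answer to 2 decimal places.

3.32

E[X] = (9/38)·0 + (9/38)·2 + (1/38)·3 + (7/38)·4 + (2/19)·5 + (7/38)·7 + (1/38)·8
     = 63/19 ≈ 3.32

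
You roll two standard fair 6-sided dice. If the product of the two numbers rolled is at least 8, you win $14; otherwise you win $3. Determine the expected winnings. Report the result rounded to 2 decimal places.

E[payout] = (7/18)·3 + (11/18)·14 = 175/18
≈ $9.72

$9.72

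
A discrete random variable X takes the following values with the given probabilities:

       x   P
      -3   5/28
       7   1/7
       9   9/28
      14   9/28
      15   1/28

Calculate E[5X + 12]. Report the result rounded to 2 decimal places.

E[5x+12] = (5/28)·(-3) + (1/7)·47 + (9/28)·57 + (9/28)·82 + (1/28)·87
     = 1511/28 ≈ 53.96

53.96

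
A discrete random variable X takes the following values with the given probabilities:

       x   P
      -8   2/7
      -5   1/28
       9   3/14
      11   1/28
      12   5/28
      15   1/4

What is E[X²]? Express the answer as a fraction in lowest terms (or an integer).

3439/28

E[X²] = (2/7)·64 + (1/28)·25 + (3/14)·81 + (1/28)·121 + (5/28)·144 + (1/4)·225
     = 3439/28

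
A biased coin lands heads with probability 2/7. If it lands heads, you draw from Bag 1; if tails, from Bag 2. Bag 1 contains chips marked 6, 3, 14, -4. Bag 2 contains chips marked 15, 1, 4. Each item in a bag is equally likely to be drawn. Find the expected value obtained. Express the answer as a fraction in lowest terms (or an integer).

E[X | Bag 1] = (6 + 3 + 14 − 4)/4 = 19/4
E[X | Bag 2] = (15 + 1 + 4)/3 = 20/3
E[X] = (2/7)·19/4 + (5/7)·20/3 = 257/42

257/42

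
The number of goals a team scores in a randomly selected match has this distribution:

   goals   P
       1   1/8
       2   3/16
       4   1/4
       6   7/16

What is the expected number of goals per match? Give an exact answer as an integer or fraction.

33/8

E[X] = (1/8)·1 + (3/16)·2 + (1/4)·4 + (7/16)·6
     = 33/8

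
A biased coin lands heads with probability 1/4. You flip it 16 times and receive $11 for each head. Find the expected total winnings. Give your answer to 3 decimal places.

E[#heads] = 16·1/4 = 4 (linearity over flips).
E[winnings] = 11·4 = 44.
≈ 44.000

$44.000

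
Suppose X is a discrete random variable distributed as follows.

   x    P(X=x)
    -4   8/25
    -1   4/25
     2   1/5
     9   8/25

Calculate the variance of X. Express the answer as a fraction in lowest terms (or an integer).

E[X] = (8/25)·(-4) + (4/25)·(-1) + (1/5)·2 + (8/25)·9 = 46/25
E[X²] = (8/25)·16 + (4/25)·1 + (1/5)·4 + (8/25)·81 = 32
Var(X) = 32 − (46/25)² = 17884/625

17884/625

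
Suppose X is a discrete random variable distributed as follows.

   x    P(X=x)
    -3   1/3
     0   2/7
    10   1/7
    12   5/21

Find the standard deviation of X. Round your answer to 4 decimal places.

E[X] = 23/7, E[X²] = 361/7
Var(X) = E[X²] − (E[X])² = 361/7 − 529/49 = 1998/49
SD(X) = √(1998/49) ≈ 6.3856

6.3856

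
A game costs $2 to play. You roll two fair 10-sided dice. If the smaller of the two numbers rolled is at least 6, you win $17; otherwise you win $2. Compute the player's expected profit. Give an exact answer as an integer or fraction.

15/4 dollars

E[payout] = (3/4)·2 + (1/4)·17 = 23/4
Expected profit = 23/4 − 2 = 15/4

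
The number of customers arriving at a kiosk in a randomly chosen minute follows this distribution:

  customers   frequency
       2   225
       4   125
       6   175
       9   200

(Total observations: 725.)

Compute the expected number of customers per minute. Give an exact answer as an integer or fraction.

152/29

Total = 725, so P(customers=2) = 225/725, etc.
E[X] = (9/29)·2 + (5/29)·4 + (7/29)·6 + (8/29)·9
     = 152/29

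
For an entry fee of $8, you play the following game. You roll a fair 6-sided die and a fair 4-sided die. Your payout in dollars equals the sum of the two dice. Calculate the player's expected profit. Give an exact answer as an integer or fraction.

-$2

Distribution of the sum of the two dice: 2 w.p. 1/24, 3 w.p. 1/12, 4 w.p. 1/8, 5 w.p. 1/6, 6 w.p. 1/6, 7 w.p. 1/6, …
E[payout] = (1/24)·2 + (1/12)·3 + (1/8)·4 + (1/6)·5 + (1/6)·6 + (1/6)·7 + (1/8)·8 + (1/12)·9 + (1/24)·10 = 6
Expected profit = 6 − 8 = -2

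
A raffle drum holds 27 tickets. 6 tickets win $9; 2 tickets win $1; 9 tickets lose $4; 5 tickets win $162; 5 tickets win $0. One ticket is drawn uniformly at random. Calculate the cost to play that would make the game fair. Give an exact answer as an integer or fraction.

E[payout] = (6/27)·9 + (2/27)·1 + (9/27)·(-4) + (5/27)·162 + (5/27)·0 = 830/27
Fair fee = E[payout] = 830/27

830/27 dollars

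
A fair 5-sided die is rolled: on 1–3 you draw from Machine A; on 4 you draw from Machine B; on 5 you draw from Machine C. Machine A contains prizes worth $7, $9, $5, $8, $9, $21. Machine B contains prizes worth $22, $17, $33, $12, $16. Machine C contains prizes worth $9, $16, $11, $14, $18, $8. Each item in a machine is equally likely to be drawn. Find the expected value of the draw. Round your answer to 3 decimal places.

$12.433

E[X | Machine A] = (7 + 9 + 5 + 8 + 9 + 21)/6 = 59/6
E[X | Machine B] = (22 + 17 + 33 + 12 + 16)/5 = 20
E[X | Machine C] = (9 + 16 + 11 + 14 + 18 + 8)/6 = 38/3
E[X] = (3/5)·59/6 + (1/5)·20 + (1/5)·38/3 = 373/30 ≈ 12.433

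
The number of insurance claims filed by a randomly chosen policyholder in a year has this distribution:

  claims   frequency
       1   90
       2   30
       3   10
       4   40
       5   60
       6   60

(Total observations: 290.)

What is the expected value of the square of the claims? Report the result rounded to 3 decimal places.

15.862

Total = 290, so P(claims=1) = 90/290, etc.
E[X²] = (9/29)·1 + (3/29)·4 + (1/29)·9 + (4/29)·16 + (6/29)·25 + (6/29)·36
     = 460/29 ≈ 15.862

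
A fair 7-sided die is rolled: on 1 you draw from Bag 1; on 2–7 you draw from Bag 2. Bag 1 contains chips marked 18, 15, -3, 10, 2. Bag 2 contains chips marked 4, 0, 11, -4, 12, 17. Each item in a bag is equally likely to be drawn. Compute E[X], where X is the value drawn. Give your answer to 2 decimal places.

E[X | Bag 1] = (18 + 15 − 3 + 10 + 2)/5 = 42/5
E[X | Bag 2] = (4 + 0 + 11 − 4 + 12 + 17)/6 = 20/3
E[X] = (1/7)·42/5 + (6/7)·20/3 = 242/35 ≈ 6.91

6.91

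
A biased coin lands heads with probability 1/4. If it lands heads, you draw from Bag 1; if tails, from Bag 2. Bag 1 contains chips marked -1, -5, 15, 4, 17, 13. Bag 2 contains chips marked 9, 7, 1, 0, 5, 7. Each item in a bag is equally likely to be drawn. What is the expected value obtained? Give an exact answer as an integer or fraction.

E[X | Bag 1] = (-1 − 5 + 15 + 4 + 17 + 13)/6 = 43/6
E[X | Bag 2] = (9 + 7 + 1 + 0 + 5 + 7)/6 = 29/6
E[X] = (1/4)·43/6 + (3/4)·29/6 = 65/12

65/12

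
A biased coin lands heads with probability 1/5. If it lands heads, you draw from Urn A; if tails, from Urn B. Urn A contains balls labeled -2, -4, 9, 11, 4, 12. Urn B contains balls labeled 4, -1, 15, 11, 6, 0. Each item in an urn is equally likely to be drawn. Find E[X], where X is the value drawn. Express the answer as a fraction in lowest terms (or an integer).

17/3

E[X | Urn A] = (-2 − 4 + 9 + 11 + 4 + 12)/6 = 5
E[X | Urn B] = (4 − 1 + 15 + 11 + 6 + 0)/6 = 35/6
E[X] = (1/5)·5 + (4/5)·35/6 = 17/3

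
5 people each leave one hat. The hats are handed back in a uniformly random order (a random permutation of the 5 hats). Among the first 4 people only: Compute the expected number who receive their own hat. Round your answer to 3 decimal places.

Let Xᵢ = 1 if person i gets their own hat. For each i, P(Xᵢ=1) = 1/5.
By linearity of expectation, E[X₁+…+X_4] = 4·(1/5) = 4/5.
≈ 0.800

0.800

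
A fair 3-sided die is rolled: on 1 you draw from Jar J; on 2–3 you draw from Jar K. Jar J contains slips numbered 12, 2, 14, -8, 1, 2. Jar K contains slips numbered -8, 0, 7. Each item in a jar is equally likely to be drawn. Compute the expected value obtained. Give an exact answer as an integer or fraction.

E[X | Jar J] = (12 + 2 + 14 − 8 + 1 + 2)/6 = 23/6
E[X | Jar K] = (-8 + 0 + 7)/3 = -1/3
E[X] = (1/3)·23/6 + (2/3)·(-1/3) = 19/18

19/18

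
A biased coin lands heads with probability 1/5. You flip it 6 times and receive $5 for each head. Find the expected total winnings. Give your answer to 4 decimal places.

$6.0000

E[#heads] = 6·1/5 = 6/5 (linearity over flips).
E[winnings] = 5·6/5 = 6.
≈ 6.0000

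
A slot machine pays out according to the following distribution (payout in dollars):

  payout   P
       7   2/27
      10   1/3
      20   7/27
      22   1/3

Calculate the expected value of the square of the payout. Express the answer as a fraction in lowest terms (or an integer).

302

E[X²] = (2/27)·49 + (1/3)·100 + (7/27)·400 + (1/3)·484
     = 302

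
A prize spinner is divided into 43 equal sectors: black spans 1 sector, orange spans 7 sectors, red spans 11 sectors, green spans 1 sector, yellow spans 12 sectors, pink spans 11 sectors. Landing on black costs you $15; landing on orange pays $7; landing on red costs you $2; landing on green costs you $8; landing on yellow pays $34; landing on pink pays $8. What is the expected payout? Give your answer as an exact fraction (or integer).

500/43 dollars

E[payout] = (1/43)·(-15) + (7/43)·7 + (11/43)·(-2) + (1/43)·(-8) + (12/43)·34 + (11/43)·8 = 500/43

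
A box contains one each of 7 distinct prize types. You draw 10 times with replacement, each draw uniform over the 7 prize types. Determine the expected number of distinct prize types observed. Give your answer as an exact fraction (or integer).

222009073/40353607

Let Xⱼ=1 if type j appears at least once. P(Xⱼ=1) = 1 − ((7−1)/7)^10 = 222009073/282475249.
E[#distinct] = 7·222009073/282475249 = 222009073/40353607.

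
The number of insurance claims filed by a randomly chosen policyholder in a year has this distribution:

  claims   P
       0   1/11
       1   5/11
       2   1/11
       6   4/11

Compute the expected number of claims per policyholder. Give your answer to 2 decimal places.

E[X] = (1/11)·0 + (5/11)·1 + (1/11)·2 + (4/11)·6
     = 31/11 ≈ 2.82

2.82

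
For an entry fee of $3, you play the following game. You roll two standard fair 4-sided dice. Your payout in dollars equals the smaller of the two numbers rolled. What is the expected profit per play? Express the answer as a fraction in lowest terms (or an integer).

-9/8 dollars

Distribution of the smaller of the two numbers rolled: 1 w.p. 7/16, 2 w.p. 5/16, 3 w.p. 3/16, 4 w.p. 1/16
E[payout] = (7/16)·1 + (5/16)·2 + (3/16)·3 + (1/16)·4 = 15/8
Expected profit = 15/8 − 3 = -9/8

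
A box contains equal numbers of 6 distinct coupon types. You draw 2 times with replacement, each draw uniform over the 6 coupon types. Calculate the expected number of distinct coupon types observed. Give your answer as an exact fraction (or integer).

Let Xⱼ=1 if type j appears at least once. P(Xⱼ=1) = 1 − ((6−1)/6)^2 = 11/36.
E[#distinct] = 6·11/36 = 11/6.

11/6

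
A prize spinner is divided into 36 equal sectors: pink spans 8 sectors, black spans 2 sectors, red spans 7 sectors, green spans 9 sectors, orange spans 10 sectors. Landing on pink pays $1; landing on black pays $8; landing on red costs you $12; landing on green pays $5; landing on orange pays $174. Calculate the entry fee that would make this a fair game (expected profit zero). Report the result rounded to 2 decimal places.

E[payout] = (8/36)·1 + (2/36)·8 + (7/36)·(-12) + (9/36)·5 + (10/36)·174 = 575/12
Fair fee = E[payout] = 575/12 ≈ $47.92

$47.92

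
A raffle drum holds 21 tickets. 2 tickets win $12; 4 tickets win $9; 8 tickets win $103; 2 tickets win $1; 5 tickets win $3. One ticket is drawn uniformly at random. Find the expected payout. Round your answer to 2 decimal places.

E[payout] = (2/21)·12 + (4/21)·9 + (8/21)·103 + (2/21)·1 + (5/21)·3 = 901/21
≈ $42.90

$42.90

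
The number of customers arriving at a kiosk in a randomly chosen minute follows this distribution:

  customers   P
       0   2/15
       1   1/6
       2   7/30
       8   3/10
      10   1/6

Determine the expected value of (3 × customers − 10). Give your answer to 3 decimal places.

4.100

E[3x-10] = (2/15)·(-10) + (1/6)·(-7) + (7/30)·(-4) + (3/10)·14 + (1/6)·20
     = 41/10 ≈ 4.100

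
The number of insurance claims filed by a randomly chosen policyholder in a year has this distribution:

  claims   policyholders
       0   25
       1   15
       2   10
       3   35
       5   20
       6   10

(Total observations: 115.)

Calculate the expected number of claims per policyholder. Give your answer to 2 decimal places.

2.61

Total = 115, so P(claims=0) = 25/115, etc.
E[X] = (5/23)·0 + (3/23)·1 + (2/23)·2 + (7/23)·3 + (4/23)·5 + (2/23)·6
     = 60/23 ≈ 2.61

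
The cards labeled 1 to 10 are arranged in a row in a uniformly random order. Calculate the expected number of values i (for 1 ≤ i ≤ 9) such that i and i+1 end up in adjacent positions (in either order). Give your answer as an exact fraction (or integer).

9/5

For each i ∈ {1,…,9}, let Xᵢ = 1 if i and i+1 are adjacent. P(Xᵢ=1) = 2·(10−1)!/10! = 2/10.
By linearity, E[ΣXᵢ] = (9)·(2/10) = 9/5.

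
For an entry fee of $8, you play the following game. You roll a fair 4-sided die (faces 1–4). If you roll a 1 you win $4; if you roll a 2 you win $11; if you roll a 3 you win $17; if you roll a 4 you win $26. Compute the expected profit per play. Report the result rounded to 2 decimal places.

$6.50

E[payout] = (1/4)·4 + (1/4)·11 + (1/4)·17 + (1/4)·26 = 29/2
Expected profit = 29/2 − 8 = 13/2 ≈ $6.50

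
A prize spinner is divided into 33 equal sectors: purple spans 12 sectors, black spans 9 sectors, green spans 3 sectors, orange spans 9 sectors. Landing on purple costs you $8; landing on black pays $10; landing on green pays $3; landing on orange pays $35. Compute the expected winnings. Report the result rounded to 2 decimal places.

E[payout] = (12/33)·(-8) + (9/33)·10 + (3/33)·3 + (9/33)·35 = 106/11
≈ $9.64

$9.64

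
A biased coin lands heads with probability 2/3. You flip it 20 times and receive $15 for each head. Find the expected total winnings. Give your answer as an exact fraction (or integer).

E[#heads] = 20·2/3 = 40/3 (linearity over flips).
E[winnings] = 15·40/3 = 200.

$200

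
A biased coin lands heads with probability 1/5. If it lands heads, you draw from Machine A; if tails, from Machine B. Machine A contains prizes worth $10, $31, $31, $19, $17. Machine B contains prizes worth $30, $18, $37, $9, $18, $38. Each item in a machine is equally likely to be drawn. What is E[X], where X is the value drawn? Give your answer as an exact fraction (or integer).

608/25 dollars

E[X | Machine A] = (10 + 31 + 31 + 19 + 17)/5 = 108/5
E[X | Machine B] = (30 + 18 + 37 + 9 + 18 + 38)/6 = 25
E[X] = (1/5)·108/5 + (4/5)·25 = 608/25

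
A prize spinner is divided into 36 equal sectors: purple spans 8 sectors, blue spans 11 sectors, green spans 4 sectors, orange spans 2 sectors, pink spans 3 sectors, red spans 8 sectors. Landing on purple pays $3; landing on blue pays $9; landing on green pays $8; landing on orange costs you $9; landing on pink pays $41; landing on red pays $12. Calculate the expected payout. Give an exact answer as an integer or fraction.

E[payout] = (8/36)·3 + (11/36)·9 + (4/36)·8 + (2/36)·(-9) + (3/36)·41 + (8/36)·12 = 89/9

89/9 dollars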